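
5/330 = 1/66 =0.02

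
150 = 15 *10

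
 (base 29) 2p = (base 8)123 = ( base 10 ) 83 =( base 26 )35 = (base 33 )2h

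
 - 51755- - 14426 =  - 37329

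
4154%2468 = 1686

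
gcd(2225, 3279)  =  1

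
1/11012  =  1/11012= 0.00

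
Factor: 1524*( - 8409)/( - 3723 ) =4271772/1241 = 2^2*3^1*17^( - 1)*73^( - 1)*127^1 * 2803^1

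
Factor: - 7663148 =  - 2^2 *347^1*5521^1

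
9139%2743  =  910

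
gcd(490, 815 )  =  5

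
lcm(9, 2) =18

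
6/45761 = 6/45761 = 0.00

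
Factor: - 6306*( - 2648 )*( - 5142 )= - 2^5*3^2*331^1 * 857^1*1051^1 = - 85862596896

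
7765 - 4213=3552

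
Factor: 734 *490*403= 144942980= 2^2*5^1*7^2*13^1*31^1*367^1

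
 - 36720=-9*4080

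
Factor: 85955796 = 2^2*3^3*43^1* 83^1*223^1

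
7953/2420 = 723/220 = 3.29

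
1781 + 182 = 1963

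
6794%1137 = 1109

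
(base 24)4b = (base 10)107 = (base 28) 3n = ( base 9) 128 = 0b1101011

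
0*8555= 0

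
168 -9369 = -9201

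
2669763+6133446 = 8803209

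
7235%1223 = 1120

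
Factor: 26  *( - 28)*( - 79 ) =2^3*7^1*13^1*79^1 = 57512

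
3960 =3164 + 796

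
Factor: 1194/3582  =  1/3  =  3^(-1 )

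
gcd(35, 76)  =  1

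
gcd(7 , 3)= 1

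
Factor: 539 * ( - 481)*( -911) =7^2*11^1 * 13^1*37^1*911^1 = 236184949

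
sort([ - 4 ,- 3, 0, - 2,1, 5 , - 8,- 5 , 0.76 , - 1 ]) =[-8,- 5,-4, - 3, -2, - 1,0, 0.76, 1, 5]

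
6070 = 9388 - 3318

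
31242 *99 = 3092958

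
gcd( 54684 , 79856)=868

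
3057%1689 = 1368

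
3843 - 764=3079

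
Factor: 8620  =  2^2*5^1*  431^1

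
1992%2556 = 1992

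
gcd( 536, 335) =67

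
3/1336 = 3/1336 = 0.00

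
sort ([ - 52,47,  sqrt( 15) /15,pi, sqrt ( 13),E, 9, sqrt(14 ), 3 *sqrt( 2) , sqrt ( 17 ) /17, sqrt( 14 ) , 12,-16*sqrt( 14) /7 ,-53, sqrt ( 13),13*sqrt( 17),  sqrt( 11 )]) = [ - 53, - 52,-16*sqrt( 14) /7,sqrt ( 17)/17, sqrt( 15)/15, E, pi,sqrt( 11) , sqrt( 13) , sqrt ( 13) , sqrt (14),  sqrt(14), 3*sqrt ( 2 ), 9, 12,47 , 13 * sqrt ( 17 )]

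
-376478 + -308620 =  - 685098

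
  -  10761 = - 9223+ -1538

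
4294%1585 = 1124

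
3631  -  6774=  - 3143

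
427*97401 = 41590227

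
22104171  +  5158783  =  27262954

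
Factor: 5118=2^1*3^1*853^1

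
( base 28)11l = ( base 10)833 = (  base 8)1501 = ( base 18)2a5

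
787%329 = 129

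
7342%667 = 5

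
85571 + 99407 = 184978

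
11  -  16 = - 5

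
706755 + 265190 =971945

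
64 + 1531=1595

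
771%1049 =771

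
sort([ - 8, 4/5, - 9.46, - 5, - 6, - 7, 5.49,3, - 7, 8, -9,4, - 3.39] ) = [ - 9.46, - 9,-8, - 7, - 7 , - 6, - 5,-3.39,4/5,3,4,5.49, 8]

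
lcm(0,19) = 0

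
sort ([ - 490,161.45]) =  [-490, 161.45]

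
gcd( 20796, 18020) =4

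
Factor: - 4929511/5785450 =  - 2^( - 1 )*5^ (-2 )*11^( -1)*67^ ( - 1)*157^( - 1 ) * 4929511^1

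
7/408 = 7/408=0.02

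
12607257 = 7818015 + 4789242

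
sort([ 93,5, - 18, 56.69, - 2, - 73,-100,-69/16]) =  [ - 100,- 73, - 18, - 69/16, - 2,5, 56.69,  93 ] 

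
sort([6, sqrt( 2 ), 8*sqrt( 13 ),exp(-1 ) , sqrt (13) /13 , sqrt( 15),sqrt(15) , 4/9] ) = [sqrt( 13 ) /13,exp( - 1 ) , 4/9 , sqrt( 2) , sqrt(15) , sqrt( 15), 6  ,  8*sqrt(13) ]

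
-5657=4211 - 9868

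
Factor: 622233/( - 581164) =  - 2^ (-2 ) * 3^2 * 23^( - 1) * 47^1*1471^1 * 6317^( - 1)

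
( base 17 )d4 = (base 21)af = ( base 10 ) 225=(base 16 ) e1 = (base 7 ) 441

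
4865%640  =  385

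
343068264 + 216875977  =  559944241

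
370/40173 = 370/40173 = 0.01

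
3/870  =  1/290 = 0.00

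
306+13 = 319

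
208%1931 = 208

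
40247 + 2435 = 42682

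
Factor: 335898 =2^1*3^2 * 18661^1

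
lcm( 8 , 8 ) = 8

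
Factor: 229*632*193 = 2^3*79^1*193^1 * 229^1= 27932504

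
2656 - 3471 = -815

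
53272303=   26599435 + 26672868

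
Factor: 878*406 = 356468 = 2^2*7^1 * 29^1 * 439^1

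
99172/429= 99172/429 = 231.17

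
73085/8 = 9135 +5/8 = 9135.62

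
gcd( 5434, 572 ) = 286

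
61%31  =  30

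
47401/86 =47401/86 = 551.17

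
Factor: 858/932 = 429/466 = 2^( -1) * 3^1*11^1*  13^1*233^( - 1 )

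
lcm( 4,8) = 8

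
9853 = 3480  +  6373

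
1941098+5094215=7035313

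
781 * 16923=13216863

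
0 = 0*838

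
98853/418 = 236 + 205/418 = 236.49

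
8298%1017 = 162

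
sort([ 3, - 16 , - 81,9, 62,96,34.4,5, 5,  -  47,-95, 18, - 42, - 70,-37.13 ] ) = [ - 95, - 81,-70, - 47, - 42,-37.13,-16, 3,5, 5 , 9,  18,34.4,62,96 ] 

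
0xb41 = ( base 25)4F6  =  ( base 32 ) 2q1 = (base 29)3ca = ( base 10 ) 2881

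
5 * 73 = 365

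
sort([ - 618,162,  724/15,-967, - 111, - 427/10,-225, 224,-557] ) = [ - 967, - 618, - 557 , - 225 ,-111,-427/10,724/15,162,  224]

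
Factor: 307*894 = 2^1*3^1 * 149^1*307^1=274458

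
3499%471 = 202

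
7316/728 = 10+9/182 = 10.05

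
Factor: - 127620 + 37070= - 2^1*5^2*1811^1= - 90550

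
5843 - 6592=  - 749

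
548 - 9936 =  - 9388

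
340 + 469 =809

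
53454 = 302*177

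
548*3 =1644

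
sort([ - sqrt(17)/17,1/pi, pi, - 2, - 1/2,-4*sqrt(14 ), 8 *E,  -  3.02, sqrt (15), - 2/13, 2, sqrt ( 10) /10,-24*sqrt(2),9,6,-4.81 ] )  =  [-24 * sqrt( 2 ), - 4*sqrt( 14),-4.81, -3.02,  -  2, - 1/2 ,-sqrt ( 17 )/17,-2/13, sqrt(10) /10,1/pi, 2, pi , sqrt( 15 ), 6, 9, 8 *E ]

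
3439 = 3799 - 360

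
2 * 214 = 428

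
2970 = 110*27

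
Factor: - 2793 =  - 3^1*7^2*19^1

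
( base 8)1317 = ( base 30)nt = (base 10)719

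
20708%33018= 20708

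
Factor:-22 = -2^1 * 11^1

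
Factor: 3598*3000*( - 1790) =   -  19321260000 = - 2^5*3^1*5^4*7^1 *179^1*257^1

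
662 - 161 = 501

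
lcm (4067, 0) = 0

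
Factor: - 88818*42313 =-3758156034=- 2^1*3^1*17^1*19^1*113^1*131^2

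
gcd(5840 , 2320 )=80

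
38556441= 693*55637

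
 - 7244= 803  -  8047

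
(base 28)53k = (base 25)6ao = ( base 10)4024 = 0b111110111000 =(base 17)dfc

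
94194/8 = 11774 + 1/4 = 11774.25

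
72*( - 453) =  - 32616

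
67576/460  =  16894/115 = 146.90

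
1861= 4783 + -2922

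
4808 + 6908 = 11716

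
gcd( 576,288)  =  288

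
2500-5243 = - 2743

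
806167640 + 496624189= 1302791829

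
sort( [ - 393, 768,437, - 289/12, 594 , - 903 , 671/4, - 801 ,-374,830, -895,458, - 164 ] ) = [-903, - 895, - 801, - 393, - 374 , -164,-289/12, 671/4,437, 458,594,  768,830 ] 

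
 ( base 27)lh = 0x248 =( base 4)21020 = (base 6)2412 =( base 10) 584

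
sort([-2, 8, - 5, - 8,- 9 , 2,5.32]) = [ - 9, - 8,-5, - 2,2, 5.32,8 ] 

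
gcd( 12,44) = 4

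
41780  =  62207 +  - 20427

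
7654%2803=2048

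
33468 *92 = 3079056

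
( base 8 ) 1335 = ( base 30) od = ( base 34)lj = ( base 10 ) 733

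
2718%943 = 832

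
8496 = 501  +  7995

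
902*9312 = 8399424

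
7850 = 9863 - 2013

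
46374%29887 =16487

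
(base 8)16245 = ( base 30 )84D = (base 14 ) 295b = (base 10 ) 7333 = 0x1CA5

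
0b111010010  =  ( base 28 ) gi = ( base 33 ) e4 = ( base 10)466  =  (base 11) 394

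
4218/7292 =2109/3646=0.58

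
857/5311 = 857/5311  =  0.16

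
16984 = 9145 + 7839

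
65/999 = 65/999  =  0.07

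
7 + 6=13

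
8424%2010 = 384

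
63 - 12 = 51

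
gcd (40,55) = 5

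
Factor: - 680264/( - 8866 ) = 2^2*11^( - 1)*211^1 = 844/11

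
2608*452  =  1178816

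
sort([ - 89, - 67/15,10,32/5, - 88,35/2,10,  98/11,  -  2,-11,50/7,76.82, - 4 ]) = [ - 89, - 88, - 11 , - 67/15, - 4,-2, 32/5,  50/7, 98/11, 10,10,35/2, 76.82 ]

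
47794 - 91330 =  - 43536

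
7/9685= 7/9685= 0.00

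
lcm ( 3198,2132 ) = 6396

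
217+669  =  886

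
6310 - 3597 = 2713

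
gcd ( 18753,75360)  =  3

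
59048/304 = 194 + 9/38 = 194.24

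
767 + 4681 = 5448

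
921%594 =327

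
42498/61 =696 + 42/61=696.69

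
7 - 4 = 3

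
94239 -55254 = 38985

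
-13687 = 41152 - 54839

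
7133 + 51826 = 58959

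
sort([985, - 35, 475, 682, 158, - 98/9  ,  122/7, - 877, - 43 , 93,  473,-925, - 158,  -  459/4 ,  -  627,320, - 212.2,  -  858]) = [-925, - 877, - 858, - 627, - 212.2, - 158, - 459/4, - 43, - 35, - 98/9,122/7, 93,158, 320, 473,475, 682, 985 ] 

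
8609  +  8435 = 17044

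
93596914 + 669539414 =763136328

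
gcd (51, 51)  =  51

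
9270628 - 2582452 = 6688176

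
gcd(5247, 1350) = 9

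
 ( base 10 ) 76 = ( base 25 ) 31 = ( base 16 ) 4c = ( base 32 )2c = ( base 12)64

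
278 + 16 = 294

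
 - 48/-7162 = 24/3581  =  0.01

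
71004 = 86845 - 15841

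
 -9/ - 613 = 9/613 = 0.01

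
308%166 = 142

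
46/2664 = 23/1332= 0.02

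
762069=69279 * 11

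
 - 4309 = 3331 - 7640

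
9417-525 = 8892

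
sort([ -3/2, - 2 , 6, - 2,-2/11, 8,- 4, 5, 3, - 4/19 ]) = [ - 4,-2,-2, - 3/2 ,-4/19,  -  2/11, 3, 5, 6, 8] 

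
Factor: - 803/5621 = -7^(-1 ) =- 1/7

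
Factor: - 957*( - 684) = 2^2*3^3 * 11^1 * 19^1 * 29^1 = 654588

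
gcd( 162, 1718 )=2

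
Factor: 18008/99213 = 2^3 * 3^( - 1)*2251^1 * 33071^ ( - 1)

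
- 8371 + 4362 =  - 4009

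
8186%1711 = 1342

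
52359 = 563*93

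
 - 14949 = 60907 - 75856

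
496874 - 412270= 84604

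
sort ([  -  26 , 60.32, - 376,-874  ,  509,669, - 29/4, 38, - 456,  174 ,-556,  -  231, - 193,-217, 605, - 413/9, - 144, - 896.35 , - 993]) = [ - 993, - 896.35, - 874 , - 556 , - 456,-376,-231,-217, - 193 , - 144, - 413/9, - 26, - 29/4,  38, 60.32,174 , 509,605, 669 ]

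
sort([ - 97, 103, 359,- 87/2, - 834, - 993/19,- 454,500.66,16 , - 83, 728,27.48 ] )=[ - 834, - 454, - 97,- 83, - 993/19, - 87/2, 16,27.48, 103, 359,500.66,728]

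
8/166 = 4/83 = 0.05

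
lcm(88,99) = 792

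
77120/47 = 77120/47 = 1640.85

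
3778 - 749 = 3029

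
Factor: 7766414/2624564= 2^(-1 )*656141^( -1)*3883207^1   =  3883207/1312282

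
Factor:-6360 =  - 2^3 * 3^1*5^1 * 53^1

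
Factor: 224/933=2^5*3^(- 1 )*7^1  *311^(  -  1 ) 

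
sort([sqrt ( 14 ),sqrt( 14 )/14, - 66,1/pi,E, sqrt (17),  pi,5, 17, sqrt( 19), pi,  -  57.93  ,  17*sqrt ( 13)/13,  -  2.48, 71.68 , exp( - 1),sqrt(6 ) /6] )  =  [ - 66, -57.93, - 2.48 , sqrt(14)/14,1/pi,exp ( - 1),sqrt( 6)/6,E, pi,pi,sqrt ( 14 ),sqrt( 17) , sqrt( 19), 17*sqrt (13)/13, 5,17,71.68]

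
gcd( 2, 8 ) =2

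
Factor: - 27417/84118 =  - 2^ ( - 1 )*3^1*13^1*19^1*37^1 * 137^( - 1)*307^(-1) 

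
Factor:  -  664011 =  -  3^3*24593^1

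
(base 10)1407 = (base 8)2577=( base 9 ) 1833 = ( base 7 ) 4050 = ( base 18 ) 463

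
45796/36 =1272+1/9 = 1272.11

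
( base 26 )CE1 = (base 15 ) 27a2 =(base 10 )8477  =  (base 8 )20435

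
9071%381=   308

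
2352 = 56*42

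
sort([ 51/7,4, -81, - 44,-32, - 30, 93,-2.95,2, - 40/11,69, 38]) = [-81, - 44, - 32, - 30, - 40/11, - 2.95, 2,  4, 51/7,38,69,93 ]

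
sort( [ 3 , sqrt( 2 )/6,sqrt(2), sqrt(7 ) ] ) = [ sqrt(2)/6, sqrt ( 2), sqrt(7 ), 3]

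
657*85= 55845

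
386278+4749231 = 5135509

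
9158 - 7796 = 1362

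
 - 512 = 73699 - 74211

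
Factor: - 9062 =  - 2^1*23^1*197^1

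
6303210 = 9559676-3256466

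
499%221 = 57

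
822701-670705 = 151996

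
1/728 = 1/728 = 0.00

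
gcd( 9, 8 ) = 1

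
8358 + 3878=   12236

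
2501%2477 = 24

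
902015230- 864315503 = 37699727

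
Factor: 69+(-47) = 2^1*11^1 = 22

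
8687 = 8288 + 399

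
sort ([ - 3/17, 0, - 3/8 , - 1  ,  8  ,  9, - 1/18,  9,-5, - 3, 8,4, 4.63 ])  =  [ - 5, - 3,-1, - 3/8, -3/17, - 1/18, 0,4, 4.63,8,8 , 9,9 ] 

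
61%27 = 7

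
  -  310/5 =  -62=-62.00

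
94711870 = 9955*9514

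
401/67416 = 401/67416 = 0.01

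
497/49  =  10 + 1/7  =  10.14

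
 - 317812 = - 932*341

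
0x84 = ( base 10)132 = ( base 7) 246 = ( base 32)44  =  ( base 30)4c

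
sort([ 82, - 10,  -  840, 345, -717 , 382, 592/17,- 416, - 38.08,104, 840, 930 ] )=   [ - 840, - 717,-416,- 38.08, - 10,592/17, 82 , 104,345,382,840, 930 ]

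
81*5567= 450927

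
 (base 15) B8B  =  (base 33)2CW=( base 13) 1256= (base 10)2606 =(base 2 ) 101000101110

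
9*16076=144684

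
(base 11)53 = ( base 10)58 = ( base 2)111010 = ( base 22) 2e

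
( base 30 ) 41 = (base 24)51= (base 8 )171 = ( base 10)121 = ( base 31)3s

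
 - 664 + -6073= - 6737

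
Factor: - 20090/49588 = -205/506 = - 2^ (-1 )*5^1*11^( - 1)*23^(-1)*41^1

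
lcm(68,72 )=1224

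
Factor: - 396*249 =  - 98604=   - 2^2*3^3*11^1 *83^1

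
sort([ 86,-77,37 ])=[ -77, 37,86] 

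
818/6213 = 818/6213 = 0.13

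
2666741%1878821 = 787920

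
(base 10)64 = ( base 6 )144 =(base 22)2k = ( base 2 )1000000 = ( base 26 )2C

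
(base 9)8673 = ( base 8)14360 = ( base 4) 1203300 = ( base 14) 2480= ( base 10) 6384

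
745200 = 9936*75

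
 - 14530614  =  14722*( - 987)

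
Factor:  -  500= - 2^2*5^3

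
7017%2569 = 1879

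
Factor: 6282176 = 2^6*103^1*953^1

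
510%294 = 216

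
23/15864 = 23/15864 = 0.00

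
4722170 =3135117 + 1587053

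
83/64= 1 +19/64=1.30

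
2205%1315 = 890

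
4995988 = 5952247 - 956259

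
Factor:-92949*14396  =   - 2^2*3^1*59^1*61^1*30983^1 = - 1338093804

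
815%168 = 143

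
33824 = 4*8456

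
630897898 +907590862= 1538488760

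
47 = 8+39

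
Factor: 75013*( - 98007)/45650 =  - 7351799091/45650 = - 2^ ( - 1 )*3^1*5^( - 2)*7^1 * 11^( - 1)*13^1*83^(- 1)*359^1*75013^1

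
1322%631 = 60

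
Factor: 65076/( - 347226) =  - 2^1*17^1* 29^1*5261^( - 1 ) = - 986/5261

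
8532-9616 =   -  1084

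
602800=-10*(-60280 )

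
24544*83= 2037152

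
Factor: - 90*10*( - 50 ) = 2^3*3^2*5^4 = 45000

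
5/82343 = 5/82343 = 0.00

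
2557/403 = 6+139/403 = 6.34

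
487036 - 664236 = -177200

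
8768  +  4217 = 12985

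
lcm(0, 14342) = 0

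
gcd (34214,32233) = 1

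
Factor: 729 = 3^6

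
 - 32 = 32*( - 1)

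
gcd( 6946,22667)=1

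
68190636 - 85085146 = -16894510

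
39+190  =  229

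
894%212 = 46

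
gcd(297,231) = 33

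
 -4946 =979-5925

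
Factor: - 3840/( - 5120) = 2^( - 2)*3^1 = 3/4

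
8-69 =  - 61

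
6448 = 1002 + 5446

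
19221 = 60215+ - 40994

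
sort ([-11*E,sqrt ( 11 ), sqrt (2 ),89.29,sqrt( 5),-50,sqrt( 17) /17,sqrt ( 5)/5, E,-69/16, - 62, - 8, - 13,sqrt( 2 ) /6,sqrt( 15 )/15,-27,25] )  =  [ - 62, - 50 ,-11* E, - 27, - 13,-8,-69/16,  sqrt( 2) /6,sqrt( 17) /17,sqrt( 15)/15, sqrt( 5)/5, sqrt( 2 ),sqrt( 5 ), E, sqrt(11 ),25,89.29]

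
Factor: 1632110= 2^1*5^1 * 163211^1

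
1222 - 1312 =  - 90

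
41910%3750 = 660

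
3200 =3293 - 93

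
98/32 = 3+1/16 = 3.06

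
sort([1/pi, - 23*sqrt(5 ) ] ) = [ - 23*sqrt( 5 ),1/pi] 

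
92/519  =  92/519 = 0.18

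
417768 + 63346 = 481114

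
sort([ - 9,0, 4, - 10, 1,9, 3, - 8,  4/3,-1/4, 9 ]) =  [-10,  -  9, - 8 , -1/4,0,1,4/3, 3, 4,9, 9]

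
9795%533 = 201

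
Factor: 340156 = 2^2 * 277^1*307^1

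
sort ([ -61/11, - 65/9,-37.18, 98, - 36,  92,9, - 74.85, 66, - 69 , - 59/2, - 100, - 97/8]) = [ - 100,-74.85, - 69, - 37.18, - 36, - 59/2, - 97/8, -65/9, - 61/11,9, 66, 92,98]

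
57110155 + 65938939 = 123049094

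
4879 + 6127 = 11006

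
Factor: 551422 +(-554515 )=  - 3^1*1031^1 = -  3093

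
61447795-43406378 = 18041417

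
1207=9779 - 8572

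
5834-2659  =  3175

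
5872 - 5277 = 595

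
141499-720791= - 579292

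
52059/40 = 52059/40 = 1301.47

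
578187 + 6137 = 584324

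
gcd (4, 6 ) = 2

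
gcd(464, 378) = 2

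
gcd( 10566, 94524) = 6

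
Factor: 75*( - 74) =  - 2^1  *  3^1*5^2*37^1 = - 5550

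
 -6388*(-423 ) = 2702124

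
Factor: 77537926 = 2^1*38768963^1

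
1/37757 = 1/37757 = 0.00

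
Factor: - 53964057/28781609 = - 3^1*7^1*31^( - 1) * 107^( - 1) * 8677^ (-1)*2569717^1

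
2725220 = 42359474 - 39634254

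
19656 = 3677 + 15979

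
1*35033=35033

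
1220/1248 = 305/312 =0.98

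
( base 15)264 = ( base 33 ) gg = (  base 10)544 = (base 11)455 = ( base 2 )1000100000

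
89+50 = 139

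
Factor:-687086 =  -2^1*343543^1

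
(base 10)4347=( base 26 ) 6b5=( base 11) 32a2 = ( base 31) 4G7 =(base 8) 10373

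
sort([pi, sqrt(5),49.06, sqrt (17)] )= [sqrt( 5),  pi,sqrt(17 ), 49.06 ] 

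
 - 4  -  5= - 9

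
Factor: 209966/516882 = 3^( - 1)*311^(-1) * 379^1 = 379/933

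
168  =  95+73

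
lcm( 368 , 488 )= 22448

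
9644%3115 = 299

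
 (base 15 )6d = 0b1100111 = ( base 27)3m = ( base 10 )103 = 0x67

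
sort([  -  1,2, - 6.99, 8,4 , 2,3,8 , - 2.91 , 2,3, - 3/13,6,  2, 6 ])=[ - 6.99, - 2.91,  -  1, - 3/13,2, 2, 2 , 2,3, 3,4, 6,6,8,8]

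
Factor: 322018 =2^1*161009^1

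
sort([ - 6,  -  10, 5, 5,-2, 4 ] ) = [-10 , - 6, - 2, 4, 5,  5 ]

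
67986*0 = 0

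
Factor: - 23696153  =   - 13^1 * 1822781^1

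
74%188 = 74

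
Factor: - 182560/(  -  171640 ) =2^2*163^1*613^( - 1) = 652/613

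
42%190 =42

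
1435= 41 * 35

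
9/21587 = 9/21587 = 0.00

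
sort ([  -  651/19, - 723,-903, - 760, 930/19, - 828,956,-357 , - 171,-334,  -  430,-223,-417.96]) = [-903,  -  828, - 760, - 723,-430, - 417.96, - 357,  -  334, - 223,-171, - 651/19,930/19,956]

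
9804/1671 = 3268/557 = 5.87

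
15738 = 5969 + 9769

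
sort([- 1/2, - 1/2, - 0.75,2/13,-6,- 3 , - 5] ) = [-6,-5 , - 3,-0.75 , - 1/2,  -  1/2,2/13 ]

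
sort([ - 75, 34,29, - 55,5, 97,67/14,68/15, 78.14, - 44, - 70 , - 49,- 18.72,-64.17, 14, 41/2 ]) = [ - 75 , -70, - 64.17, - 55, - 49, - 44, - 18.72,68/15,  67/14, 5,  14,41/2, 29,34 , 78.14,97 ] 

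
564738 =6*94123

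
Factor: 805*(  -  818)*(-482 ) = 2^2*5^1*7^1*23^1*241^1*409^1 = 317392180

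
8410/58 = 145 = 145.00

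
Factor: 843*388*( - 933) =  - 305169372 = - 2^2*3^2*97^1*281^1*311^1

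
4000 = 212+3788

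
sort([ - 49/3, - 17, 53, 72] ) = [ - 17, - 49/3, 53, 72]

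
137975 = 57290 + 80685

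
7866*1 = 7866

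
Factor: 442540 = 2^2*5^1*7^1*29^1*109^1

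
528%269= 259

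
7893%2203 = 1284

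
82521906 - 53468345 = 29053561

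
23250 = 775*30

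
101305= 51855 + 49450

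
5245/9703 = 5245/9703 = 0.54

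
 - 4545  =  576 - 5121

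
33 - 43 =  - 10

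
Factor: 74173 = 11^2*613^1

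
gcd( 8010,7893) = 9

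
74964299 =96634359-21670060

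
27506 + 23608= 51114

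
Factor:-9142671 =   -  3^1 * 3047557^1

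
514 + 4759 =5273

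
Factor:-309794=-2^1*154897^1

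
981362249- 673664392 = 307697857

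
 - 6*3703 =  - 22218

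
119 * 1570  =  186830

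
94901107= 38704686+56196421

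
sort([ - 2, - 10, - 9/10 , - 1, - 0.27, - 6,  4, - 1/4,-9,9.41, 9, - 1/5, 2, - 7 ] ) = [ - 10, - 9,- 7,  -  6, - 2,-1 , - 9/10, - 0.27 , - 1/4 , - 1/5,2, 4,9, 9.41 ]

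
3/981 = 1/327 = 0.00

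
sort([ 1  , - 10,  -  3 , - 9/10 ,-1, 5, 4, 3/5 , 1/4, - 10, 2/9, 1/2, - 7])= [-10, - 10, - 7, - 3, - 1,-9/10,  2/9, 1/4 , 1/2, 3/5,1, 4,5 ] 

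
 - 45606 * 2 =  - 91212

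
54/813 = 18/271 = 0.07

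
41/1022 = 41/1022  =  0.04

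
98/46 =2 + 3/23 = 2.13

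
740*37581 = 27809940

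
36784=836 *44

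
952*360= 342720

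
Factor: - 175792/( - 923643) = 2^4  *  3^( - 6)*7^( - 1)* 181^(-1) * 10987^1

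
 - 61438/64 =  - 30719/32 = - 959.97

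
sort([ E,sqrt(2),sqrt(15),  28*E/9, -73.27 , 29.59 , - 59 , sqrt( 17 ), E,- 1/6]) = [- 73.27, - 59 , - 1/6 , sqrt( 2 ),E,E , sqrt( 15 ) , sqrt( 17), 28*E/9, 29.59]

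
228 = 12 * 19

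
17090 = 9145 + 7945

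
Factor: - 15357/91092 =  - 2^( - 2)*5119^1*7591^( - 1) = - 5119/30364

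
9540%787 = 96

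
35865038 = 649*55262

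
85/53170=17/10634 = 0.00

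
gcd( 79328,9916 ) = 9916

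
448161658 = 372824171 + 75337487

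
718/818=359/409 =0.88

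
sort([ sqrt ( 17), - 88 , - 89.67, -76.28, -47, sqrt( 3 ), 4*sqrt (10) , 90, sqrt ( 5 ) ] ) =[ -89.67,-88,-76.28, - 47, sqrt( 3 ), sqrt( 5),sqrt ( 17 ), 4*sqrt( 10 ),90]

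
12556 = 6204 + 6352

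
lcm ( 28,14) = 28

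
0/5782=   0= 0.00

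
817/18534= 817/18534= 0.04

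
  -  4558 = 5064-9622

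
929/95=929/95 = 9.78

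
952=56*17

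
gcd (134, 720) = 2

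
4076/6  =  679 + 1/3= 679.33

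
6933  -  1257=5676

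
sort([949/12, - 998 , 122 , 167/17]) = [ - 998 , 167/17,949/12, 122 ] 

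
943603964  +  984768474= 1928372438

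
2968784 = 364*8156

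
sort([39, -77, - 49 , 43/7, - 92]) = [ - 92, - 77, - 49,43/7,39] 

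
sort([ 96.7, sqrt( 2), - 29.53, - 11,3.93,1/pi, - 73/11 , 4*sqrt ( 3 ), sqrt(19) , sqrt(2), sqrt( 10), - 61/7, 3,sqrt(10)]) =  [-29.53, - 11, - 61/7, - 73/11,1/pi,sqrt( 2),  sqrt( 2)  ,  3,sqrt( 10),sqrt(10),3.93,sqrt( 19), 4*sqrt( 3),96.7 ]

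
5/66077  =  5/66077 = 0.00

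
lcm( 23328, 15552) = 46656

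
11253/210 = 53 + 41/70 = 53.59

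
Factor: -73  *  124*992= - 8979584 = - 2^7  *31^2 * 73^1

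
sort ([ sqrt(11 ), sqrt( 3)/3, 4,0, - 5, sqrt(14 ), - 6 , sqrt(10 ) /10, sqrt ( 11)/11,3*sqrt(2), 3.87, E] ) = [ - 6, - 5,0,sqrt(11)/11, sqrt( 10)/10,sqrt(3 )/3, E, sqrt(11 ), sqrt( 14 ),3.87 , 4, 3*sqrt (2)]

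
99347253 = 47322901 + 52024352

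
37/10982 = 37/10982 = 0.00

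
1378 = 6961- 5583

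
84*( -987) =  - 82908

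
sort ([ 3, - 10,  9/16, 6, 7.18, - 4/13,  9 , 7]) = [ - 10, - 4/13, 9/16,  3, 6, 7, 7.18,  9 ]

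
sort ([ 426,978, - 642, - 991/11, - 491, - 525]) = [-642, - 525, - 491,-991/11,  426, 978]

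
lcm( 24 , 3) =24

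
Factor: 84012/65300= 21003/16325 = 3^1*5^( - 2)*653^( - 1 )*7001^1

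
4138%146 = 50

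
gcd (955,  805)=5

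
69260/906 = 34630/453 = 76.45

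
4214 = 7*602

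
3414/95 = 35 + 89/95 = 35.94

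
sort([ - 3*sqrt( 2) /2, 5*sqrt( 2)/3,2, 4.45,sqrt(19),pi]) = [ - 3*sqrt (2) /2 , 2,5*sqrt( 2 ) /3,pi,sqrt(19),4.45]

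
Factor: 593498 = 2^1 * 296749^1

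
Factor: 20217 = 3^1*23^1*293^1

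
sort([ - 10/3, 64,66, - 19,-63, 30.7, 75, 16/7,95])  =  [ - 63, - 19, - 10/3 , 16/7, 30.7, 64 , 66,75  ,  95] 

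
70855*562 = 39820510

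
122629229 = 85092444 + 37536785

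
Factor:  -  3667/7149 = -3^( -1)*19^1 * 193^1 * 2383^( -1 )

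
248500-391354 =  - 142854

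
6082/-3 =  - 2028 + 2/3 = - 2027.33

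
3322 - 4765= - 1443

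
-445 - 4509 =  - 4954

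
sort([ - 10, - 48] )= [ - 48, - 10 ]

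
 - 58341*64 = -3733824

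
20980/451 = 46+234/451 = 46.52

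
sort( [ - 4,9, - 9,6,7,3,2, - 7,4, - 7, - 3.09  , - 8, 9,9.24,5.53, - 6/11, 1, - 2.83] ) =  [-9, - 8, - 7, - 7, - 4, - 3.09, - 2.83, - 6/11,1,2, 3,4,5.53  ,  6, 7,  9,9,  9.24] 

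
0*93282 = 0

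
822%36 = 30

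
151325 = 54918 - -96407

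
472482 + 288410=760892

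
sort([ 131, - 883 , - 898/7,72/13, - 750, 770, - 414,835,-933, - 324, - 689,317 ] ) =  [ - 933, - 883, - 750 , - 689, - 414,-324, -898/7,72/13,131, 317,770,835]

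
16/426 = 8/213 = 0.04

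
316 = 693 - 377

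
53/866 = 53/866 =0.06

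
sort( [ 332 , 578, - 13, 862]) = [ - 13,332,578, 862 ] 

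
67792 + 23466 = 91258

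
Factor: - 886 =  - 2^1*443^1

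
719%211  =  86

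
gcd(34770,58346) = 2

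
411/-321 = -2+77/107 = - 1.28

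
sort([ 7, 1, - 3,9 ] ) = [ - 3, 1,7, 9 ] 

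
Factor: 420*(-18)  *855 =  - 2^3*3^5*5^2*7^1*19^1=- 6463800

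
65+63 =128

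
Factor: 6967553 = 6967553^1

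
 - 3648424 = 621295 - 4269719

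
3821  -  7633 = -3812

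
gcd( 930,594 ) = 6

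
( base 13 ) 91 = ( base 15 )7d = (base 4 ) 1312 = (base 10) 118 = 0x76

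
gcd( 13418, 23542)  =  2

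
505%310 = 195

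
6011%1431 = 287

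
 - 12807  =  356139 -368946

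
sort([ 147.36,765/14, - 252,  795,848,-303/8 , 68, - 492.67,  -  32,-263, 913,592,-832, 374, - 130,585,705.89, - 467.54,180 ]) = [-832,-492.67,-467.54, - 263,  -  252,- 130,- 303/8,-32,765/14 , 68, 147.36,180,374,585, 592, 705.89, 795,848,913]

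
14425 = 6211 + 8214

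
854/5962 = 427/2981 =0.14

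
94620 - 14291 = 80329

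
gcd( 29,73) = 1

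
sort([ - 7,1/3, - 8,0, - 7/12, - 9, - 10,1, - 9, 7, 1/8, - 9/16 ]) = [  -  10,-9,  -  9, -8, -7, - 7/12, - 9/16,0 , 1/8,1/3,1  ,  7 ] 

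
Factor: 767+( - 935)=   -  2^3*3^1*7^1 = - 168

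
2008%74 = 10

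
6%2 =0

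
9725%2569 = 2018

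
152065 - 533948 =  - 381883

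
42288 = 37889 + 4399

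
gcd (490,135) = 5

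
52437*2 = 104874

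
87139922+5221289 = 92361211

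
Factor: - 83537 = -83537^1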